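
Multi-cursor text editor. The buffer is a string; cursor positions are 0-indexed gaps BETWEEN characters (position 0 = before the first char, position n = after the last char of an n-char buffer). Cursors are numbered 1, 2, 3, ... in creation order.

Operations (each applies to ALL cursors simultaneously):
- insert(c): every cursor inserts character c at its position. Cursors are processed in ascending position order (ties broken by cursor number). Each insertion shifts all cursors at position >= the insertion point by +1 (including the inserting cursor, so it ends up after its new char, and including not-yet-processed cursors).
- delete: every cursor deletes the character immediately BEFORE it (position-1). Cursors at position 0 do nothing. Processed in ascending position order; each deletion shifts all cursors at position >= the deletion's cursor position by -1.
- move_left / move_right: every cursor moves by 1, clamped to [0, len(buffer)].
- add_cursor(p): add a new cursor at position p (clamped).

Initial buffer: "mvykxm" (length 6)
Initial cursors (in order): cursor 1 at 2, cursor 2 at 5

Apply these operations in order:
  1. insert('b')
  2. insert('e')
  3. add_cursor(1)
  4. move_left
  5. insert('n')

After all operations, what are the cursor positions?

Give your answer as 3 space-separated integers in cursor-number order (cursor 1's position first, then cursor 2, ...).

Answer: 5 11 1

Derivation:
After op 1 (insert('b')): buffer="mvbykxbm" (len 8), cursors c1@3 c2@7, authorship ..1...2.
After op 2 (insert('e')): buffer="mvbeykxbem" (len 10), cursors c1@4 c2@9, authorship ..11...22.
After op 3 (add_cursor(1)): buffer="mvbeykxbem" (len 10), cursors c3@1 c1@4 c2@9, authorship ..11...22.
After op 4 (move_left): buffer="mvbeykxbem" (len 10), cursors c3@0 c1@3 c2@8, authorship ..11...22.
After op 5 (insert('n')): buffer="nmvbneykxbnem" (len 13), cursors c3@1 c1@5 c2@11, authorship 3..111...222.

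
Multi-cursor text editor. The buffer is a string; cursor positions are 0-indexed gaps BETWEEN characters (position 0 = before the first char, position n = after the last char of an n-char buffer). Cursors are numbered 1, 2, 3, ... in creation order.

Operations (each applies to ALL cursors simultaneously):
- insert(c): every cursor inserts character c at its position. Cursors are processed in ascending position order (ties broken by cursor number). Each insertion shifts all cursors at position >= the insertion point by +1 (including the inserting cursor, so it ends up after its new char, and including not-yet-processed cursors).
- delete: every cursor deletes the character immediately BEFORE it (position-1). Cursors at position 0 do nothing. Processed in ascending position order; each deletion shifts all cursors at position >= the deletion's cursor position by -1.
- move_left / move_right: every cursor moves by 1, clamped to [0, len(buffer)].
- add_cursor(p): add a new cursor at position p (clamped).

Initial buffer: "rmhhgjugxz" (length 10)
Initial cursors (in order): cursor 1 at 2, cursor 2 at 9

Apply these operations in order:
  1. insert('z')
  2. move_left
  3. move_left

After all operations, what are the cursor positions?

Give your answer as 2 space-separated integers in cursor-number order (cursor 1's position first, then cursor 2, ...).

After op 1 (insert('z')): buffer="rmzhhgjugxzz" (len 12), cursors c1@3 c2@11, authorship ..1.......2.
After op 2 (move_left): buffer="rmzhhgjugxzz" (len 12), cursors c1@2 c2@10, authorship ..1.......2.
After op 3 (move_left): buffer="rmzhhgjugxzz" (len 12), cursors c1@1 c2@9, authorship ..1.......2.

Answer: 1 9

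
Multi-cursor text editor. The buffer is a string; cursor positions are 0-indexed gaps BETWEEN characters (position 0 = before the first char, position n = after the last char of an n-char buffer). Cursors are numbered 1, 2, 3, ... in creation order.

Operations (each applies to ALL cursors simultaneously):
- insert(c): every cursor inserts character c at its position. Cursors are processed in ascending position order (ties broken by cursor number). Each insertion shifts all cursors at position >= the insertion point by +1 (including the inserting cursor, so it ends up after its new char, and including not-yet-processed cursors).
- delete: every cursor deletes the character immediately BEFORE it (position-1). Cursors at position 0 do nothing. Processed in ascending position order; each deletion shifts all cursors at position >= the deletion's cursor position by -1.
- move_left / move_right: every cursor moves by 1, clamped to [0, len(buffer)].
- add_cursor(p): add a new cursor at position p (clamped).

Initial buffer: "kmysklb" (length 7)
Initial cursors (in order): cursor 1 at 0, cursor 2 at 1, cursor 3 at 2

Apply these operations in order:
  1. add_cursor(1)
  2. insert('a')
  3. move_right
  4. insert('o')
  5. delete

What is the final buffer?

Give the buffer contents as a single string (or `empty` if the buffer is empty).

Answer: akaamaysklb

Derivation:
After op 1 (add_cursor(1)): buffer="kmysklb" (len 7), cursors c1@0 c2@1 c4@1 c3@2, authorship .......
After op 2 (insert('a')): buffer="akaamaysklb" (len 11), cursors c1@1 c2@4 c4@4 c3@6, authorship 1.24.3.....
After op 3 (move_right): buffer="akaamaysklb" (len 11), cursors c1@2 c2@5 c4@5 c3@7, authorship 1.24.3.....
After op 4 (insert('o')): buffer="akoaamooayosklb" (len 15), cursors c1@3 c2@8 c4@8 c3@11, authorship 1.124.243.3....
After op 5 (delete): buffer="akaamaysklb" (len 11), cursors c1@2 c2@5 c4@5 c3@7, authorship 1.24.3.....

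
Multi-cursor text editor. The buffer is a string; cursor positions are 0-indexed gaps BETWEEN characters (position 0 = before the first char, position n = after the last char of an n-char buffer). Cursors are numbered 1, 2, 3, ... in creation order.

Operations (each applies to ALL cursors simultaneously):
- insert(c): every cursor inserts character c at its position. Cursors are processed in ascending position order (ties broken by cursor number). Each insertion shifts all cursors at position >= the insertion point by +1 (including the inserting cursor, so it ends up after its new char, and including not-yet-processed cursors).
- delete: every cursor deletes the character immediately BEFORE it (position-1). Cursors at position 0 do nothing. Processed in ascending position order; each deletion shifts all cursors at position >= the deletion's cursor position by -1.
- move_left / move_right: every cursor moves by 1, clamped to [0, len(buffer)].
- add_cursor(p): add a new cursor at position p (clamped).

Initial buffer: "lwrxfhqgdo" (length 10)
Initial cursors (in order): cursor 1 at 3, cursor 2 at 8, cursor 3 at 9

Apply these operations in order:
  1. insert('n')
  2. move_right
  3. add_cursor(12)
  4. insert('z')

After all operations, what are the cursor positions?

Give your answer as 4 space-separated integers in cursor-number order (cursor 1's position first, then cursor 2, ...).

After op 1 (insert('n')): buffer="lwrnxfhqgndno" (len 13), cursors c1@4 c2@10 c3@12, authorship ...1.....2.3.
After op 2 (move_right): buffer="lwrnxfhqgndno" (len 13), cursors c1@5 c2@11 c3@13, authorship ...1.....2.3.
After op 3 (add_cursor(12)): buffer="lwrnxfhqgndno" (len 13), cursors c1@5 c2@11 c4@12 c3@13, authorship ...1.....2.3.
After op 4 (insert('z')): buffer="lwrnxzfhqgndznzoz" (len 17), cursors c1@6 c2@13 c4@15 c3@17, authorship ...1.1....2.234.3

Answer: 6 13 17 15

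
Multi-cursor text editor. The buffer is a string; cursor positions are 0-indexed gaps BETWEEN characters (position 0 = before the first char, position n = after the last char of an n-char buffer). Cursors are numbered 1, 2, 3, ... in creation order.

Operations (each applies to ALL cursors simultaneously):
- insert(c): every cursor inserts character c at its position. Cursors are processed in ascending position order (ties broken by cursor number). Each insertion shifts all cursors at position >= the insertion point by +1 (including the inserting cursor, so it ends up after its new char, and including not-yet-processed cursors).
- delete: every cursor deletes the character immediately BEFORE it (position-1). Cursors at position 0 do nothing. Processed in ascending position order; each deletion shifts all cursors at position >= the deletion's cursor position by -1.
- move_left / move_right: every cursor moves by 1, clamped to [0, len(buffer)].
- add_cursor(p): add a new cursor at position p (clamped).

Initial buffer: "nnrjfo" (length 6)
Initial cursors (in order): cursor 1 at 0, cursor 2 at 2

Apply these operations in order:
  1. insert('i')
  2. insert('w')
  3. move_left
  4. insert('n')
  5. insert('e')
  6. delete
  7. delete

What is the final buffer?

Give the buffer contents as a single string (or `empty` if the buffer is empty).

After op 1 (insert('i')): buffer="innirjfo" (len 8), cursors c1@1 c2@4, authorship 1..2....
After op 2 (insert('w')): buffer="iwnniwrjfo" (len 10), cursors c1@2 c2@6, authorship 11..22....
After op 3 (move_left): buffer="iwnniwrjfo" (len 10), cursors c1@1 c2@5, authorship 11..22....
After op 4 (insert('n')): buffer="inwnninwrjfo" (len 12), cursors c1@2 c2@7, authorship 111..222....
After op 5 (insert('e')): buffer="inewnninewrjfo" (len 14), cursors c1@3 c2@9, authorship 1111..2222....
After op 6 (delete): buffer="inwnninwrjfo" (len 12), cursors c1@2 c2@7, authorship 111..222....
After op 7 (delete): buffer="iwnniwrjfo" (len 10), cursors c1@1 c2@5, authorship 11..22....

Answer: iwnniwrjfo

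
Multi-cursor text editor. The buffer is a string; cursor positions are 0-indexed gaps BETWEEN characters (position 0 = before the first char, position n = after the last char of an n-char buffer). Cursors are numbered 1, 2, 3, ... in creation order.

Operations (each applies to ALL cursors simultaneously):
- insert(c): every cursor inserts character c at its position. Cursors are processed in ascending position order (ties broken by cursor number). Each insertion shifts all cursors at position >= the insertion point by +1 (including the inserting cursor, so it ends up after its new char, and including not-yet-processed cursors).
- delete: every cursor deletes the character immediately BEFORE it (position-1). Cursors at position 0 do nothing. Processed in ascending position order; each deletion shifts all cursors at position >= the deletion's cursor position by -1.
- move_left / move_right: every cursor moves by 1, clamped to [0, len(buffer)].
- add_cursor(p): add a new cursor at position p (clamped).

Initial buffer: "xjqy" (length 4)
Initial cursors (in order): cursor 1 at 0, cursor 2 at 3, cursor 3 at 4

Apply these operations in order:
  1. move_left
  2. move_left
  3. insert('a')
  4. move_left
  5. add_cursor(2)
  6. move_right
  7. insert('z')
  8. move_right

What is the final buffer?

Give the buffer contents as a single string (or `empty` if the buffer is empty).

Answer: azxazzjazqy

Derivation:
After op 1 (move_left): buffer="xjqy" (len 4), cursors c1@0 c2@2 c3@3, authorship ....
After op 2 (move_left): buffer="xjqy" (len 4), cursors c1@0 c2@1 c3@2, authorship ....
After op 3 (insert('a')): buffer="axajaqy" (len 7), cursors c1@1 c2@3 c3@5, authorship 1.2.3..
After op 4 (move_left): buffer="axajaqy" (len 7), cursors c1@0 c2@2 c3@4, authorship 1.2.3..
After op 5 (add_cursor(2)): buffer="axajaqy" (len 7), cursors c1@0 c2@2 c4@2 c3@4, authorship 1.2.3..
After op 6 (move_right): buffer="axajaqy" (len 7), cursors c1@1 c2@3 c4@3 c3@5, authorship 1.2.3..
After op 7 (insert('z')): buffer="azxazzjazqy" (len 11), cursors c1@2 c2@6 c4@6 c3@9, authorship 11.224.33..
After op 8 (move_right): buffer="azxazzjazqy" (len 11), cursors c1@3 c2@7 c4@7 c3@10, authorship 11.224.33..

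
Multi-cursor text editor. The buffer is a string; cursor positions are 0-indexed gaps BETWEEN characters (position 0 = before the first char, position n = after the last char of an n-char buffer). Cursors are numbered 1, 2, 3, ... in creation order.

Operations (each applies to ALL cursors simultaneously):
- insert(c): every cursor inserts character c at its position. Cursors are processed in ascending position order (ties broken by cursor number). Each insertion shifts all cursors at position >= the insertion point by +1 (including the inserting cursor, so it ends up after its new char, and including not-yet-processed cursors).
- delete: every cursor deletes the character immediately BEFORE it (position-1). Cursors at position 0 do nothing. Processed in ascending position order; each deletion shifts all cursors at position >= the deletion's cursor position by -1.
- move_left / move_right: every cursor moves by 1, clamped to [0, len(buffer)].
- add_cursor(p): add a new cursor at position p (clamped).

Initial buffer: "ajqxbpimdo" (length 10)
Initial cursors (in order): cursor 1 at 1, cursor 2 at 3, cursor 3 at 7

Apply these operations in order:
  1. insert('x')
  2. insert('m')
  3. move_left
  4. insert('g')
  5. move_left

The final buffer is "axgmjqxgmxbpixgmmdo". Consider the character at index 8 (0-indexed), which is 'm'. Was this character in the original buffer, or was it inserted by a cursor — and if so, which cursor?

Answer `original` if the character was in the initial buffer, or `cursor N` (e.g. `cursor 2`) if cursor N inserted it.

Answer: cursor 2

Derivation:
After op 1 (insert('x')): buffer="axjqxxbpixmdo" (len 13), cursors c1@2 c2@5 c3@10, authorship .1..2....3...
After op 2 (insert('m')): buffer="axmjqxmxbpixmmdo" (len 16), cursors c1@3 c2@7 c3@13, authorship .11..22....33...
After op 3 (move_left): buffer="axmjqxmxbpixmmdo" (len 16), cursors c1@2 c2@6 c3@12, authorship .11..22....33...
After op 4 (insert('g')): buffer="axgmjqxgmxbpixgmmdo" (len 19), cursors c1@3 c2@8 c3@15, authorship .111..222....333...
After op 5 (move_left): buffer="axgmjqxgmxbpixgmmdo" (len 19), cursors c1@2 c2@7 c3@14, authorship .111..222....333...
Authorship (.=original, N=cursor N): . 1 1 1 . . 2 2 2 . . . . 3 3 3 . . .
Index 8: author = 2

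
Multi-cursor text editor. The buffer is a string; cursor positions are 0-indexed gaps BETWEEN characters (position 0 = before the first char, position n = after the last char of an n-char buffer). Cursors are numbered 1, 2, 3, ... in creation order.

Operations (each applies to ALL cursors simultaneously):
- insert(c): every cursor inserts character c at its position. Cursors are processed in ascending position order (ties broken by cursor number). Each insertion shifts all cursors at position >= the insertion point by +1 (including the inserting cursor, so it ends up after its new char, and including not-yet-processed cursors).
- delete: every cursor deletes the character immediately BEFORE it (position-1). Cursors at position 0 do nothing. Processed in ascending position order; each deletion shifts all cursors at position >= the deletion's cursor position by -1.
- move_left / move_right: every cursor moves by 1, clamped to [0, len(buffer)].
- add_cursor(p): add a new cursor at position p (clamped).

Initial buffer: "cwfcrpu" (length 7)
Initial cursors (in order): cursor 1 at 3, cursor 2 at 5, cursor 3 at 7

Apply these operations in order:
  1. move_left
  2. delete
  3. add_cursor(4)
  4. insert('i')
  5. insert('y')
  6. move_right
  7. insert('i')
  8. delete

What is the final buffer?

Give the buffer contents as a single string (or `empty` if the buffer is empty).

Answer: ciyfiyriyuiy

Derivation:
After op 1 (move_left): buffer="cwfcrpu" (len 7), cursors c1@2 c2@4 c3@6, authorship .......
After op 2 (delete): buffer="cfru" (len 4), cursors c1@1 c2@2 c3@3, authorship ....
After op 3 (add_cursor(4)): buffer="cfru" (len 4), cursors c1@1 c2@2 c3@3 c4@4, authorship ....
After op 4 (insert('i')): buffer="cifiriui" (len 8), cursors c1@2 c2@4 c3@6 c4@8, authorship .1.2.3.4
After op 5 (insert('y')): buffer="ciyfiyriyuiy" (len 12), cursors c1@3 c2@6 c3@9 c4@12, authorship .11.22.33.44
After op 6 (move_right): buffer="ciyfiyriyuiy" (len 12), cursors c1@4 c2@7 c3@10 c4@12, authorship .11.22.33.44
After op 7 (insert('i')): buffer="ciyfiiyriiyuiiyi" (len 16), cursors c1@5 c2@9 c3@13 c4@16, authorship .11.122.233.3444
After op 8 (delete): buffer="ciyfiyriyuiy" (len 12), cursors c1@4 c2@7 c3@10 c4@12, authorship .11.22.33.44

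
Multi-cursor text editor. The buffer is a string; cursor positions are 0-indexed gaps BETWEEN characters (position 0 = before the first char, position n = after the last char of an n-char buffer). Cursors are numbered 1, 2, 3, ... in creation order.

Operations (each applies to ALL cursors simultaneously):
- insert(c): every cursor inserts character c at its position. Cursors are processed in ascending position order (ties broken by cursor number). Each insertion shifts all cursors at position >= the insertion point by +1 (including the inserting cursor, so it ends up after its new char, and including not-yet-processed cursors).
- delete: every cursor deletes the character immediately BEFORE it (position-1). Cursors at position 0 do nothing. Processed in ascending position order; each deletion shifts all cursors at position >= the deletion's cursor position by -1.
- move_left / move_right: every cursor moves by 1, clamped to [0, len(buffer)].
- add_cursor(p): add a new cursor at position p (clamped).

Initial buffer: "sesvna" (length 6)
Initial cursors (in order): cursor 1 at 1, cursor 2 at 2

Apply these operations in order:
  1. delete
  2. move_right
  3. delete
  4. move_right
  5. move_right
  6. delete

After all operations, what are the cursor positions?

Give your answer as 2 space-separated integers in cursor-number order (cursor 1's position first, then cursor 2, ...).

After op 1 (delete): buffer="svna" (len 4), cursors c1@0 c2@0, authorship ....
After op 2 (move_right): buffer="svna" (len 4), cursors c1@1 c2@1, authorship ....
After op 3 (delete): buffer="vna" (len 3), cursors c1@0 c2@0, authorship ...
After op 4 (move_right): buffer="vna" (len 3), cursors c1@1 c2@1, authorship ...
After op 5 (move_right): buffer="vna" (len 3), cursors c1@2 c2@2, authorship ...
After op 6 (delete): buffer="a" (len 1), cursors c1@0 c2@0, authorship .

Answer: 0 0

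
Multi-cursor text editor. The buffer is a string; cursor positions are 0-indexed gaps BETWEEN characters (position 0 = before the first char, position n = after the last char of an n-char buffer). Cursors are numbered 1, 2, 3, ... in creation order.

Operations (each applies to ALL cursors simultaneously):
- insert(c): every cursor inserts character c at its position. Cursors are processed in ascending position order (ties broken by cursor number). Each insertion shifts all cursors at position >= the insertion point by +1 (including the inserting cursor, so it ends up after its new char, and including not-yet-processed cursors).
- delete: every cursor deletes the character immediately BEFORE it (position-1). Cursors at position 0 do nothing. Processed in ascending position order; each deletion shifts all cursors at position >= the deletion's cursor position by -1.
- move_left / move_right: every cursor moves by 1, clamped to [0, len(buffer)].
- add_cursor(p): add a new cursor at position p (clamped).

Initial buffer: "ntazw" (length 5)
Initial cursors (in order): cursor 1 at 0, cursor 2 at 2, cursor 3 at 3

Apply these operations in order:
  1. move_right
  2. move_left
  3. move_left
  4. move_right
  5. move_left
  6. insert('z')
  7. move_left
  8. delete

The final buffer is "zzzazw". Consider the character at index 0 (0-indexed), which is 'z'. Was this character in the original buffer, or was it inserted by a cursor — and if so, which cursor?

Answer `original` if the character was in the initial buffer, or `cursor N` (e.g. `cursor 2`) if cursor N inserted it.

Answer: cursor 1

Derivation:
After op 1 (move_right): buffer="ntazw" (len 5), cursors c1@1 c2@3 c3@4, authorship .....
After op 2 (move_left): buffer="ntazw" (len 5), cursors c1@0 c2@2 c3@3, authorship .....
After op 3 (move_left): buffer="ntazw" (len 5), cursors c1@0 c2@1 c3@2, authorship .....
After op 4 (move_right): buffer="ntazw" (len 5), cursors c1@1 c2@2 c3@3, authorship .....
After op 5 (move_left): buffer="ntazw" (len 5), cursors c1@0 c2@1 c3@2, authorship .....
After op 6 (insert('z')): buffer="znztzazw" (len 8), cursors c1@1 c2@3 c3@5, authorship 1.2.3...
After op 7 (move_left): buffer="znztzazw" (len 8), cursors c1@0 c2@2 c3@4, authorship 1.2.3...
After op 8 (delete): buffer="zzzazw" (len 6), cursors c1@0 c2@1 c3@2, authorship 123...
Authorship (.=original, N=cursor N): 1 2 3 . . .
Index 0: author = 1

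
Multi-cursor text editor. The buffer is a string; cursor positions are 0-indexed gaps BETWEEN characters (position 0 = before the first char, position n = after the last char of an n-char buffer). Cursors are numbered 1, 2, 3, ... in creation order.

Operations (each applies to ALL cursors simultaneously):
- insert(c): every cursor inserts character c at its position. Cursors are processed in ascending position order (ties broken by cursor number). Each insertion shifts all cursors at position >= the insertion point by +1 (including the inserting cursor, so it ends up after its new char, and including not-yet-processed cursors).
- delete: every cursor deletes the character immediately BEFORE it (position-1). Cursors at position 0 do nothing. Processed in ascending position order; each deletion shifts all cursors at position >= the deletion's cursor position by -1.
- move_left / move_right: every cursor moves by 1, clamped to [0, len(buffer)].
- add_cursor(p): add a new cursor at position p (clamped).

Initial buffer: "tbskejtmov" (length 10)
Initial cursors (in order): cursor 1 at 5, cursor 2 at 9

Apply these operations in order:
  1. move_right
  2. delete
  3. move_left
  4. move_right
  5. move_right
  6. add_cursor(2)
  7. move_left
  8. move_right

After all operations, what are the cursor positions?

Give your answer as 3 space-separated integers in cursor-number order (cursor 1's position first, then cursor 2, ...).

Answer: 6 8 2

Derivation:
After op 1 (move_right): buffer="tbskejtmov" (len 10), cursors c1@6 c2@10, authorship ..........
After op 2 (delete): buffer="tbsketmo" (len 8), cursors c1@5 c2@8, authorship ........
After op 3 (move_left): buffer="tbsketmo" (len 8), cursors c1@4 c2@7, authorship ........
After op 4 (move_right): buffer="tbsketmo" (len 8), cursors c1@5 c2@8, authorship ........
After op 5 (move_right): buffer="tbsketmo" (len 8), cursors c1@6 c2@8, authorship ........
After op 6 (add_cursor(2)): buffer="tbsketmo" (len 8), cursors c3@2 c1@6 c2@8, authorship ........
After op 7 (move_left): buffer="tbsketmo" (len 8), cursors c3@1 c1@5 c2@7, authorship ........
After op 8 (move_right): buffer="tbsketmo" (len 8), cursors c3@2 c1@6 c2@8, authorship ........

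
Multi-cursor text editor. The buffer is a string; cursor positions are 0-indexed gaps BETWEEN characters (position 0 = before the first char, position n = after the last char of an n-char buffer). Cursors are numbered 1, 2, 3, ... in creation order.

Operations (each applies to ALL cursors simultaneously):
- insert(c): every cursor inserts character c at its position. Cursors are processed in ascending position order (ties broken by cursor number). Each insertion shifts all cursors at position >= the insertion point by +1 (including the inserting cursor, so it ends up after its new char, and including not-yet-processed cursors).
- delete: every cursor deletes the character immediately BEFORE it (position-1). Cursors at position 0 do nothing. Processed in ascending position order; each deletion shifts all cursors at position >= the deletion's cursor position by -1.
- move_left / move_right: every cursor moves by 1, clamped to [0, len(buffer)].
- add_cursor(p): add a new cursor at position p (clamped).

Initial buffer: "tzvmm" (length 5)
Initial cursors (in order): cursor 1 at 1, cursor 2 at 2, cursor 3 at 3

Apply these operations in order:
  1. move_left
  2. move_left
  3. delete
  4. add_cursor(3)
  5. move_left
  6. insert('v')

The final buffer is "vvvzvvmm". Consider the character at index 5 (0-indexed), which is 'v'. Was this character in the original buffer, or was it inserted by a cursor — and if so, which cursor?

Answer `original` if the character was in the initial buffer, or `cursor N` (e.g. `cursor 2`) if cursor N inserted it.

After op 1 (move_left): buffer="tzvmm" (len 5), cursors c1@0 c2@1 c3@2, authorship .....
After op 2 (move_left): buffer="tzvmm" (len 5), cursors c1@0 c2@0 c3@1, authorship .....
After op 3 (delete): buffer="zvmm" (len 4), cursors c1@0 c2@0 c3@0, authorship ....
After op 4 (add_cursor(3)): buffer="zvmm" (len 4), cursors c1@0 c2@0 c3@0 c4@3, authorship ....
After op 5 (move_left): buffer="zvmm" (len 4), cursors c1@0 c2@0 c3@0 c4@2, authorship ....
After op 6 (insert('v')): buffer="vvvzvvmm" (len 8), cursors c1@3 c2@3 c3@3 c4@6, authorship 123..4..
Authorship (.=original, N=cursor N): 1 2 3 . . 4 . .
Index 5: author = 4

Answer: cursor 4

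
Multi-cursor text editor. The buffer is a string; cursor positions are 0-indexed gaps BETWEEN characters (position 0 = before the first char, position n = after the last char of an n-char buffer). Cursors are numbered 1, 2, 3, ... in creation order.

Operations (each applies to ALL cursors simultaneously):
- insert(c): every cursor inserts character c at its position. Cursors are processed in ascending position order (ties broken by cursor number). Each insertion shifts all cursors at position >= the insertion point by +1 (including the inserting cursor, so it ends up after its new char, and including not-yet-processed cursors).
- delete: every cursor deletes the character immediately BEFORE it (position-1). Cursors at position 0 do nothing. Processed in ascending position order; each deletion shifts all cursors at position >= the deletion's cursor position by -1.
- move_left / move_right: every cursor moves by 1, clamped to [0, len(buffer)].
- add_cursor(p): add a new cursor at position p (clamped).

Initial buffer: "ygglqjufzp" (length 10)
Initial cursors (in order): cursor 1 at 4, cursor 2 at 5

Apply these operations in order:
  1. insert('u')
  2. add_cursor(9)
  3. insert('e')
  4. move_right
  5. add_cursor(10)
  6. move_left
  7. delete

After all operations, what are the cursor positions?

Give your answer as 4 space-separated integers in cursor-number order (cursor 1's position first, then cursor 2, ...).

After op 1 (insert('u')): buffer="yggluqujufzp" (len 12), cursors c1@5 c2@7, authorship ....1.2.....
After op 2 (add_cursor(9)): buffer="yggluqujufzp" (len 12), cursors c1@5 c2@7 c3@9, authorship ....1.2.....
After op 3 (insert('e')): buffer="yggluequejuefzp" (len 15), cursors c1@6 c2@9 c3@12, authorship ....11.22..3...
After op 4 (move_right): buffer="yggluequejuefzp" (len 15), cursors c1@7 c2@10 c3@13, authorship ....11.22..3...
After op 5 (add_cursor(10)): buffer="yggluequejuefzp" (len 15), cursors c1@7 c2@10 c4@10 c3@13, authorship ....11.22..3...
After op 6 (move_left): buffer="yggluequejuefzp" (len 15), cursors c1@6 c2@9 c4@9 c3@12, authorship ....11.22..3...
After op 7 (delete): buffer="yggluqjufzp" (len 11), cursors c1@5 c2@6 c4@6 c3@8, authorship ....1......

Answer: 5 6 8 6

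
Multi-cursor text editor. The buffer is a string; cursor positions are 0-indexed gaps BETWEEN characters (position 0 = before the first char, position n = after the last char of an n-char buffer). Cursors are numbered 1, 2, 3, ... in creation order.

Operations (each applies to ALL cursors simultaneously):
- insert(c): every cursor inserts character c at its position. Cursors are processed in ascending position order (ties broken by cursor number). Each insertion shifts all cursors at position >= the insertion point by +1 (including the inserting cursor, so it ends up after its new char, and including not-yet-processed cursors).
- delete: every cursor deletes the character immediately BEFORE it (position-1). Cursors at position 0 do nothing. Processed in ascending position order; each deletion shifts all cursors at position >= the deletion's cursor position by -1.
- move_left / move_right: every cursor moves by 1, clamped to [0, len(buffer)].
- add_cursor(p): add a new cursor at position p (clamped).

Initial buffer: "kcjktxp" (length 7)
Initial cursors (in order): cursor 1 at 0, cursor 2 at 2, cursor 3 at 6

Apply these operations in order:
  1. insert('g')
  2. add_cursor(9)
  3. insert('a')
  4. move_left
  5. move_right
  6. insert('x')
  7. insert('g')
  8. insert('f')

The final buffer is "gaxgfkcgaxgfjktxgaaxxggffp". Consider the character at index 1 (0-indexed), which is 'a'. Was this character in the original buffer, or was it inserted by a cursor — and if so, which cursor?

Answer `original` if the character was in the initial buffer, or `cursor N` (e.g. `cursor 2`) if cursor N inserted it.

After op 1 (insert('g')): buffer="gkcgjktxgp" (len 10), cursors c1@1 c2@4 c3@9, authorship 1..2....3.
After op 2 (add_cursor(9)): buffer="gkcgjktxgp" (len 10), cursors c1@1 c2@4 c3@9 c4@9, authorship 1..2....3.
After op 3 (insert('a')): buffer="gakcgajktxgaap" (len 14), cursors c1@2 c2@6 c3@13 c4@13, authorship 11..22....334.
After op 4 (move_left): buffer="gakcgajktxgaap" (len 14), cursors c1@1 c2@5 c3@12 c4@12, authorship 11..22....334.
After op 5 (move_right): buffer="gakcgajktxgaap" (len 14), cursors c1@2 c2@6 c3@13 c4@13, authorship 11..22....334.
After op 6 (insert('x')): buffer="gaxkcgaxjktxgaaxxp" (len 18), cursors c1@3 c2@8 c3@17 c4@17, authorship 111..222....33434.
After op 7 (insert('g')): buffer="gaxgkcgaxgjktxgaaxxggp" (len 22), cursors c1@4 c2@10 c3@21 c4@21, authorship 1111..2222....3343434.
After op 8 (insert('f')): buffer="gaxgfkcgaxgfjktxgaaxxggffp" (len 26), cursors c1@5 c2@12 c3@25 c4@25, authorship 11111..22222....334343434.
Authorship (.=original, N=cursor N): 1 1 1 1 1 . . 2 2 2 2 2 . . . . 3 3 4 3 4 3 4 3 4 .
Index 1: author = 1

Answer: cursor 1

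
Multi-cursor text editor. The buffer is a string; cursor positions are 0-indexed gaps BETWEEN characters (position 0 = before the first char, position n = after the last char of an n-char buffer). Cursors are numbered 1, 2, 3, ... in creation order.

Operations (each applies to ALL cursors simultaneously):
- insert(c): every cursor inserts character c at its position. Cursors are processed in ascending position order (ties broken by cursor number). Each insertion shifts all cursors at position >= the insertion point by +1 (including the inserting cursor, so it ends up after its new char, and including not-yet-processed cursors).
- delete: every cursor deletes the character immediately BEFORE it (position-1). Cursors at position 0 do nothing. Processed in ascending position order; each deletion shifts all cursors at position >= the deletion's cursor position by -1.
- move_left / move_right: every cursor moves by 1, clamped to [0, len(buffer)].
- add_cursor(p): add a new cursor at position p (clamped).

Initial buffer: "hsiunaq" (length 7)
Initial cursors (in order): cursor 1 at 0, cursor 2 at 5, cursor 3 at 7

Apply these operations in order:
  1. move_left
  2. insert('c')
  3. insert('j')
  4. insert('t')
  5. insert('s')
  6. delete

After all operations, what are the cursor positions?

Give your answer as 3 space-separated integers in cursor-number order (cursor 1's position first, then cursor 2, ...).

Answer: 3 10 15

Derivation:
After op 1 (move_left): buffer="hsiunaq" (len 7), cursors c1@0 c2@4 c3@6, authorship .......
After op 2 (insert('c')): buffer="chsiucnacq" (len 10), cursors c1@1 c2@6 c3@9, authorship 1....2..3.
After op 3 (insert('j')): buffer="cjhsiucjnacjq" (len 13), cursors c1@2 c2@8 c3@12, authorship 11....22..33.
After op 4 (insert('t')): buffer="cjthsiucjtnacjtq" (len 16), cursors c1@3 c2@10 c3@15, authorship 111....222..333.
After op 5 (insert('s')): buffer="cjtshsiucjtsnacjtsq" (len 19), cursors c1@4 c2@12 c3@18, authorship 1111....2222..3333.
After op 6 (delete): buffer="cjthsiucjtnacjtq" (len 16), cursors c1@3 c2@10 c3@15, authorship 111....222..333.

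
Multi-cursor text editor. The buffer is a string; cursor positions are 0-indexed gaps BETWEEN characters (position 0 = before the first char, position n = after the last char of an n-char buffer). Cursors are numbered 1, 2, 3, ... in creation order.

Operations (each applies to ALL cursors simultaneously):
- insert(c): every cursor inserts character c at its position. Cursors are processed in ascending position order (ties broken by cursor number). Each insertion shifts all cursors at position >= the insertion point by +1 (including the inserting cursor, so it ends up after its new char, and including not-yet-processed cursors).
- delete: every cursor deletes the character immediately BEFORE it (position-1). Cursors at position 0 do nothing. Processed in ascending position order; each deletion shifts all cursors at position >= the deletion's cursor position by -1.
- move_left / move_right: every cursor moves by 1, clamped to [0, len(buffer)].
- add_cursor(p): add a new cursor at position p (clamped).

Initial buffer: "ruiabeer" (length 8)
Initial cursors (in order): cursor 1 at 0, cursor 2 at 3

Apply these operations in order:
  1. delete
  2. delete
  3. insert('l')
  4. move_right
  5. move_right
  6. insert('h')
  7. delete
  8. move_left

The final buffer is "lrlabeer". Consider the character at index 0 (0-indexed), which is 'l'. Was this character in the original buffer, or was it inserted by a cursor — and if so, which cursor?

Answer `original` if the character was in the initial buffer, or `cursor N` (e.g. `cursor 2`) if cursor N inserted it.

Answer: cursor 1

Derivation:
After op 1 (delete): buffer="ruabeer" (len 7), cursors c1@0 c2@2, authorship .......
After op 2 (delete): buffer="rabeer" (len 6), cursors c1@0 c2@1, authorship ......
After op 3 (insert('l')): buffer="lrlabeer" (len 8), cursors c1@1 c2@3, authorship 1.2.....
After op 4 (move_right): buffer="lrlabeer" (len 8), cursors c1@2 c2@4, authorship 1.2.....
After op 5 (move_right): buffer="lrlabeer" (len 8), cursors c1@3 c2@5, authorship 1.2.....
After op 6 (insert('h')): buffer="lrlhabheer" (len 10), cursors c1@4 c2@7, authorship 1.21..2...
After op 7 (delete): buffer="lrlabeer" (len 8), cursors c1@3 c2@5, authorship 1.2.....
After op 8 (move_left): buffer="lrlabeer" (len 8), cursors c1@2 c2@4, authorship 1.2.....
Authorship (.=original, N=cursor N): 1 . 2 . . . . .
Index 0: author = 1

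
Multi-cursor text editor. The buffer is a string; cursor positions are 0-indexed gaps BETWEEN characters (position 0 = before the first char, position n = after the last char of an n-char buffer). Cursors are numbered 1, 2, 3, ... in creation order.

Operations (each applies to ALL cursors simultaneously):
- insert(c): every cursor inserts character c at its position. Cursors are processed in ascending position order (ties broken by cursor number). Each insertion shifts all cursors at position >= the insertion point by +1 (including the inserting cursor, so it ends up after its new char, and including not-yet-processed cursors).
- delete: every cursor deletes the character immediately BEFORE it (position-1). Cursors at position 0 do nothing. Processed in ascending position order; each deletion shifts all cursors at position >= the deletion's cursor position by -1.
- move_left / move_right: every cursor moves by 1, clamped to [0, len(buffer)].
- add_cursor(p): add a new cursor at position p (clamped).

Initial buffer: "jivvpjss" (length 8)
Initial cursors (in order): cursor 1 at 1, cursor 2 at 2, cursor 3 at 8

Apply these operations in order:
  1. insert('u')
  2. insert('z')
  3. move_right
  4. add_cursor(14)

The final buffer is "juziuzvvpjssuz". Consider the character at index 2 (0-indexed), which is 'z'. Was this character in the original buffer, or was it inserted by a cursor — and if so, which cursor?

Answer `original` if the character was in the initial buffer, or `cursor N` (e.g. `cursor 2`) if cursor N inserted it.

Answer: cursor 1

Derivation:
After op 1 (insert('u')): buffer="juiuvvpjssu" (len 11), cursors c1@2 c2@4 c3@11, authorship .1.2......3
After op 2 (insert('z')): buffer="juziuzvvpjssuz" (len 14), cursors c1@3 c2@6 c3@14, authorship .11.22......33
After op 3 (move_right): buffer="juziuzvvpjssuz" (len 14), cursors c1@4 c2@7 c3@14, authorship .11.22......33
After op 4 (add_cursor(14)): buffer="juziuzvvpjssuz" (len 14), cursors c1@4 c2@7 c3@14 c4@14, authorship .11.22......33
Authorship (.=original, N=cursor N): . 1 1 . 2 2 . . . . . . 3 3
Index 2: author = 1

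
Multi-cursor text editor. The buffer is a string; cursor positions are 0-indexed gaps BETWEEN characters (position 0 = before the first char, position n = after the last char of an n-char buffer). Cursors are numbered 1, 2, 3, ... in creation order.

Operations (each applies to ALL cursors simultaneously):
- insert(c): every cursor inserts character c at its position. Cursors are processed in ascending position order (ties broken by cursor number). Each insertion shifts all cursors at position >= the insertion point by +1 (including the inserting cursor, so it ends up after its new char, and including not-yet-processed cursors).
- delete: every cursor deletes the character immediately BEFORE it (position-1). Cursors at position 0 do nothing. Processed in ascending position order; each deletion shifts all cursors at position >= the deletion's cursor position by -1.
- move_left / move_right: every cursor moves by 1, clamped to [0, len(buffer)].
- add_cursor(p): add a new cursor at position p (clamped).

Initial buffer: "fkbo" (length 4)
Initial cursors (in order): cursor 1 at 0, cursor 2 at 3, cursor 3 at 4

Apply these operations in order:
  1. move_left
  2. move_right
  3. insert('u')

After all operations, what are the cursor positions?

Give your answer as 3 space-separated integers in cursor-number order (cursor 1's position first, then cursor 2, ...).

Answer: 2 5 7

Derivation:
After op 1 (move_left): buffer="fkbo" (len 4), cursors c1@0 c2@2 c3@3, authorship ....
After op 2 (move_right): buffer="fkbo" (len 4), cursors c1@1 c2@3 c3@4, authorship ....
After op 3 (insert('u')): buffer="fukbuou" (len 7), cursors c1@2 c2@5 c3@7, authorship .1..2.3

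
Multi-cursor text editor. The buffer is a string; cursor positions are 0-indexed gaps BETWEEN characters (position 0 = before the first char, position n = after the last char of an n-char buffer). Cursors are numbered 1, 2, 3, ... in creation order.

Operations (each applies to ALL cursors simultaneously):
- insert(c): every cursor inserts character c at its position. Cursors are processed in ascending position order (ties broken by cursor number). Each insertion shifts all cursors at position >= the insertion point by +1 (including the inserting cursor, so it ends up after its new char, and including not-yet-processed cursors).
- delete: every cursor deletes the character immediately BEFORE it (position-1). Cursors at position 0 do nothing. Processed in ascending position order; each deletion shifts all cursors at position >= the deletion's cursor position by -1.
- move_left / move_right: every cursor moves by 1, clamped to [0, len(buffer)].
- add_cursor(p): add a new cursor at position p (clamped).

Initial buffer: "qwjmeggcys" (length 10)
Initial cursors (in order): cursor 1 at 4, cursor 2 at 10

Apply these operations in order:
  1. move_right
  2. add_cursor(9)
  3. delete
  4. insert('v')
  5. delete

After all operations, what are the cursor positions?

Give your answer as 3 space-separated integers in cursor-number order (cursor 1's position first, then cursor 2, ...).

After op 1 (move_right): buffer="qwjmeggcys" (len 10), cursors c1@5 c2@10, authorship ..........
After op 2 (add_cursor(9)): buffer="qwjmeggcys" (len 10), cursors c1@5 c3@9 c2@10, authorship ..........
After op 3 (delete): buffer="qwjmggc" (len 7), cursors c1@4 c2@7 c3@7, authorship .......
After op 4 (insert('v')): buffer="qwjmvggcvv" (len 10), cursors c1@5 c2@10 c3@10, authorship ....1...23
After op 5 (delete): buffer="qwjmggc" (len 7), cursors c1@4 c2@7 c3@7, authorship .......

Answer: 4 7 7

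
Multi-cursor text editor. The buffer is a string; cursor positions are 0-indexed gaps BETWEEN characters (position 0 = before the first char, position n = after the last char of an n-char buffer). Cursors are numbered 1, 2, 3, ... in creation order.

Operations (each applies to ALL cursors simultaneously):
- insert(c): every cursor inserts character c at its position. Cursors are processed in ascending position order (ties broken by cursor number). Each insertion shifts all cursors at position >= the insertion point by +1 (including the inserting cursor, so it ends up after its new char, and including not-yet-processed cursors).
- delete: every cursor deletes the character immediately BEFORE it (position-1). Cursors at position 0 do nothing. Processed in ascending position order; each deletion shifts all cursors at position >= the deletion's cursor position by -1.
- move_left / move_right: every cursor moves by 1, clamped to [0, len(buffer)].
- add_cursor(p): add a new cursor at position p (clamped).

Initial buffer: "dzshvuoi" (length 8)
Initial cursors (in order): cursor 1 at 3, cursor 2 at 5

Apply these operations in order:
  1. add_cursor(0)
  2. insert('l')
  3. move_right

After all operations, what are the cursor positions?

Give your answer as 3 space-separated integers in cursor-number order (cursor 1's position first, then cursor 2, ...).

After op 1 (add_cursor(0)): buffer="dzshvuoi" (len 8), cursors c3@0 c1@3 c2@5, authorship ........
After op 2 (insert('l')): buffer="ldzslhvluoi" (len 11), cursors c3@1 c1@5 c2@8, authorship 3...1..2...
After op 3 (move_right): buffer="ldzslhvluoi" (len 11), cursors c3@2 c1@6 c2@9, authorship 3...1..2...

Answer: 6 9 2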